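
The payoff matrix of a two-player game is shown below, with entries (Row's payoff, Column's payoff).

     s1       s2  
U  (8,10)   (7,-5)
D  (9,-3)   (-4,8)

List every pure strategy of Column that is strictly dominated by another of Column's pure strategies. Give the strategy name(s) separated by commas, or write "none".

none

Nothing dominates s1: s2 at U (10>-5).
s2 is not dominated — it holds its own against s1 at D (8>-3).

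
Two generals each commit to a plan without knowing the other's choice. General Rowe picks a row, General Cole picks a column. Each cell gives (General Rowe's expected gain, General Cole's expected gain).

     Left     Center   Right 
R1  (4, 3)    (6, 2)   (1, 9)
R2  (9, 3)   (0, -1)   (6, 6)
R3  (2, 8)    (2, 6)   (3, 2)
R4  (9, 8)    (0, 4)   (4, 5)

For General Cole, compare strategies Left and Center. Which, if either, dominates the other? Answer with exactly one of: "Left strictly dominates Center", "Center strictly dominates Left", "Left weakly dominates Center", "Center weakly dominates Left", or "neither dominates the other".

Left's payoffs vs Center's, by General Rowe's action — R1: 3>2, R2: 3>-1, R3: 8>6, R4: 8>4.
Left gives a strictly higher payoff against each opponent action, so Left strictly dominates Center.

Left strictly dominates Center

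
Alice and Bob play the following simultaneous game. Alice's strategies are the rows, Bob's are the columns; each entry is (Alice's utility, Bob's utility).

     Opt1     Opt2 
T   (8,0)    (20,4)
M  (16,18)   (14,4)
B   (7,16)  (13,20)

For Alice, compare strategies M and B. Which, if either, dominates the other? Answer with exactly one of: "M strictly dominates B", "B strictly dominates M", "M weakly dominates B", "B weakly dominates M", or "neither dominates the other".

M's payoffs vs B's, by Bob's action — Opt1: 16>7, Opt2: 14>13.
Every comparison favours M, so M strictly dominates B.

M strictly dominates B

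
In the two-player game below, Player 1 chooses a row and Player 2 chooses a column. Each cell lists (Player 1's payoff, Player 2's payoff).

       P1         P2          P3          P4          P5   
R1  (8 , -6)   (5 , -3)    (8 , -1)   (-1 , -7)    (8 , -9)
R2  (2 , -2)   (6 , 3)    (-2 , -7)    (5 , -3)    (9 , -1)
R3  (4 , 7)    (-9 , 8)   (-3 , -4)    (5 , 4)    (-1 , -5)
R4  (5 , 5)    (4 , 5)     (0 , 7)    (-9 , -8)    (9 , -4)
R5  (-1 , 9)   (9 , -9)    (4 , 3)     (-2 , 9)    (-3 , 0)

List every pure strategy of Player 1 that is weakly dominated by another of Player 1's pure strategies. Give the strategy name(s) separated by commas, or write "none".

none

R1: no other strategy beats it everywhere (R2 at P1 (8>2); R3 at P1 (8>4); R4 at P1 (8>5); R5 at P1 (8>-1)).
Nothing dominates R2: R1 at P2 (6>5); R3 at P2 (6>-9); R4 at P2 (6>4); R5 at P1 (2>-1).
R3: no other strategy beats it everywhere (R1 at P4 (5>-1); R2 at P1 (4>2); R4 at P4 (5>-9); R5 at P1 (4>-1)).
R4 is not dominated — it holds its own against R1 at P5 (9>8); R2 at P1 (5>2); R3 at P1 (5>4); R5 at P1 (5>-1).
Nothing dominates R5: R1 at P2 (9>5); R2 at P2 (9>6); R3 at P2 (9>-9); R4 at P2 (9>4).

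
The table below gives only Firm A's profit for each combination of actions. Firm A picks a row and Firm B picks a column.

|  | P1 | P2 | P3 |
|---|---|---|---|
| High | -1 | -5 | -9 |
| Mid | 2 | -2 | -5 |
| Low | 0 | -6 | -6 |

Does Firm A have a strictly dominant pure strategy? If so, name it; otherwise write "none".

Mid vs High: P1: 2>-1, P2: -2>-5, P3: -5>-9.
Mid vs Low: P1: 2>0, P2: -2>-6, P3: -5>-6.
Mid strictly beats every other strategy against every opponent action, so it is strictly dominant.

Mid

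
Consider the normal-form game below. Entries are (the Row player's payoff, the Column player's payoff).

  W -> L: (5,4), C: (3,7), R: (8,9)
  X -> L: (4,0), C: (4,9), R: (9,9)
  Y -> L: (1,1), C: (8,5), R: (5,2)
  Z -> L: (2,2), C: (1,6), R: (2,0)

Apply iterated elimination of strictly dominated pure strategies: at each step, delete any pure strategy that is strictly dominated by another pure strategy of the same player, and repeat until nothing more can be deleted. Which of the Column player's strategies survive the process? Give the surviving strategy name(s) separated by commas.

C, R

For the Row player, W strictly dominates Z on the remaining columns (L: 5>2, C: 3>1, R: 8>2); eliminate Z.
The Column player's strategy L is strictly dominated by C (W: 7>4, X: 9>0, Y: 5>1) and is removed.
Row W is eliminated: X beats it against every remaining column (C: 4>3, R: 9>8).
Among the remaining strategies, none is strictly dominated by another pure strategy of the same player, so the elimination stops.
Surviving strategies — the Row player: {X, Y}; the Column player: {C, R}.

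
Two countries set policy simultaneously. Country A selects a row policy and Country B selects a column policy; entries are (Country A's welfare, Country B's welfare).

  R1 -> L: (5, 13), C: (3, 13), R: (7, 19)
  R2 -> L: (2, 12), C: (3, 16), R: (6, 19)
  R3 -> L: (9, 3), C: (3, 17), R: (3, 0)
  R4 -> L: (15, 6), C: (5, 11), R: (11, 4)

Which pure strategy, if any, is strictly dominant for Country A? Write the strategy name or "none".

R4 vs R1: L: 15>5, C: 5>3, R: 11>7.
R4 vs R2: L: 15>2, C: 5>3, R: 11>6.
R4 vs R3: L: 15>9, C: 5>3, R: 11>3.
R4 strictly beats every other strategy against every opponent action, so it is strictly dominant.

R4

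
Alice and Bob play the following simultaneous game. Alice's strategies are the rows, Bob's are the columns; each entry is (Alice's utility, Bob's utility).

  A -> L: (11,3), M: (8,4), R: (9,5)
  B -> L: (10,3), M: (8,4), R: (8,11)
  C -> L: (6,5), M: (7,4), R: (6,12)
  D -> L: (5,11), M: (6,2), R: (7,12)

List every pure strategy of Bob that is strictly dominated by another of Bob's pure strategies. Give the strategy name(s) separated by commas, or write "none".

L, M

R strictly dominates L — A: 5>3, B: 11>3, C: 12>5, D: 12>11.
R strictly dominates M — A: 5>4, B: 11>4, C: 12>4, D: 12>2.
Nothing dominates R: L at A (5>3); M at A (5>4).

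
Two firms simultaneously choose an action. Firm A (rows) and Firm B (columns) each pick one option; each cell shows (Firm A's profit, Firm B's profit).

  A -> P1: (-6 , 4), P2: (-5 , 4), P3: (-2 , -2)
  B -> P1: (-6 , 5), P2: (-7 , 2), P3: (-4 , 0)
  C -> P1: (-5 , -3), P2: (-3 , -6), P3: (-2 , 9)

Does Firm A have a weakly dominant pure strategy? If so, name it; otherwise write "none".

C vs A: P1: -5>-6, P2: -3>-5, P3: -2=-2.
C vs B: P1: -5>-6, P2: -3>-7, P3: -2>-4.
C is at least as good as every other strategy against every opponent action, so it is weakly dominant.

C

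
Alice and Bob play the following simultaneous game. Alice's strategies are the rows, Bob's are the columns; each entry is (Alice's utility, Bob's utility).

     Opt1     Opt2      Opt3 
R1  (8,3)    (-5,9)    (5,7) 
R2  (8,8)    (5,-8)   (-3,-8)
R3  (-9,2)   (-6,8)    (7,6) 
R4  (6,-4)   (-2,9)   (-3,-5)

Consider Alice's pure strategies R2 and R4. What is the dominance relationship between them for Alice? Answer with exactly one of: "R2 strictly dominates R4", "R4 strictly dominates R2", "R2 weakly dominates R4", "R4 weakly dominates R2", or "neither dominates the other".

R2 weakly dominates R4

Compare R2 to R4 across each opponent action: Opt1: 8>6, Opt2: 5>-2, Opt3: -3=-3.
R2 is at least as good everywhere and strictly better somewhere (tied only at Opt3), so R2 weakly but not strictly dominates R4.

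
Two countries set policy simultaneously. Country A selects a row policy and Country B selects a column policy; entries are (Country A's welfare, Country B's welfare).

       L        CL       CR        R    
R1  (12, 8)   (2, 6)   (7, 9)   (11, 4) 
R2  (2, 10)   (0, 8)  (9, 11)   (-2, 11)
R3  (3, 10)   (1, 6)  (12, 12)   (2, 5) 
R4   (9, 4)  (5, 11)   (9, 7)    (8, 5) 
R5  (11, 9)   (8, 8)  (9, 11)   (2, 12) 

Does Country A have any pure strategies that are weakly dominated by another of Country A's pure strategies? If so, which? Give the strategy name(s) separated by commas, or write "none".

R2

R1 is not dominated — it holds its own against R2 at L (12>2); R3 at L (12>3); R4 at L (12>9); R5 at L (12>11).
R2 is weakly dominated by R3 (L: 3>2, CL: 1>0, CR: 12>9, R: 2>-2).
Nothing dominates R3: R1 at CR (12>7); R2 at L (3>2); R4 at CR (12>9); R5 at CR (12>9).
R4: no other strategy beats it everywhere (R1 at CL (5>2); R2 at L (9>2); R3 at L (9>3); R5 at R (8>2)).
Nothing dominates R5: R1 at CL (8>2); R2 at L (11>2); R3 at L (11>3); R4 at L (11>9).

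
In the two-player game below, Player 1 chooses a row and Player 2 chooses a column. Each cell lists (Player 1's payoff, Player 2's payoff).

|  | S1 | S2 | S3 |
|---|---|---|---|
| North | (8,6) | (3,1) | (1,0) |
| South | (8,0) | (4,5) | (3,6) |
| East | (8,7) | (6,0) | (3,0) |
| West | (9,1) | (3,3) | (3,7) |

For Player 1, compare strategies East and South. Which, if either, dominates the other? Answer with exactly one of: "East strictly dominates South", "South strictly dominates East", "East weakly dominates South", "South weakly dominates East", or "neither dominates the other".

Compare East to South across every action of Player 2: S1: 8=8, S2: 6>4, S3: 3=3.
East is at least as good everywhere and strictly better somewhere (tied only at S1, S3), so East weakly but not strictly dominates South.

East weakly dominates South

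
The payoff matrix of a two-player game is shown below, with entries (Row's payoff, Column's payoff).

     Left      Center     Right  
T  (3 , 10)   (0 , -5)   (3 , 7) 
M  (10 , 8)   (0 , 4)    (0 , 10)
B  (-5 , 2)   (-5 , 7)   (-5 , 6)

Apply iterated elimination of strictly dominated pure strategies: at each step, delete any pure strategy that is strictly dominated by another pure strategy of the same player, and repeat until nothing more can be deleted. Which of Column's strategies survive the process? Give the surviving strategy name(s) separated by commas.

For Row, T strictly dominates B on the remaining columns (Left: 3>-5, Center: 0>-5, Right: 3>-5); eliminate B.
Column Center is eliminated: Left beats it against every remaining row (T: 10>-5, M: 8>4).
Among the remaining strategies, none is strictly dominated by another pure strategy of the same player, so the elimination stops.
Surviving strategies — Row: {T, M}; Column: {Left, Right}.

Left, Right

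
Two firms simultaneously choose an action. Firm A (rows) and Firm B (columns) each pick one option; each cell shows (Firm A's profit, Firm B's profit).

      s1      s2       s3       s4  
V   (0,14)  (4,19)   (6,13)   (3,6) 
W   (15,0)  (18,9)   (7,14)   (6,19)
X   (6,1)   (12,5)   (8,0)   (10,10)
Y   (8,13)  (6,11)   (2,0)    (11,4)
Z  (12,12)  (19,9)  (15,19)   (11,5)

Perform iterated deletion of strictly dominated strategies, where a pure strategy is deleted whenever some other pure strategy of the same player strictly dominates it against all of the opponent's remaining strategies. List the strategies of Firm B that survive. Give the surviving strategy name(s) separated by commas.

s1, s2, s3, s4

Firm A's strategy V is strictly dominated by W (s1: 15>0, s2: 18>4, s3: 7>6, s4: 6>3) and is removed.
For Firm A, Z strictly dominates X on the remaining columns (s1: 12>6, s2: 19>12, s3: 15>8, s4: 11>10); eliminate X.
Among the remaining strategies, none is strictly dominated by another pure strategy of the same player, so the elimination stops.
Surviving strategies — Firm A: {W, Y, Z}; Firm B: {s1, s2, s3, s4}.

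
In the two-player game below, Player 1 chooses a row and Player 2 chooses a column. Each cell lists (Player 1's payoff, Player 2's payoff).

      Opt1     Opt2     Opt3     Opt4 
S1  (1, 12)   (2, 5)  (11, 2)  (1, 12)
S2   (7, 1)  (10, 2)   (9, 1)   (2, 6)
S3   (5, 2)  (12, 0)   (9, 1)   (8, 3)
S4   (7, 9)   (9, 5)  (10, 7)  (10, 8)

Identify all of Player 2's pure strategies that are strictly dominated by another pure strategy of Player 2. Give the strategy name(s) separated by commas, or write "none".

Opt2, Opt3

Opt1: no other strategy beats it everywhere (Opt2 at S1 (12>5); Opt3 at S1 (12>2); Opt4 at S1 (12=12)).
Opt2: dominated, since Opt4 does at least as well everywhere (S1: 12>5, S2: 6>2, S3: 3>0, S4: 8>5).
Opt4 strictly dominates Opt3 — S1: 12>2, S2: 6>1, S3: 3>1, S4: 8>7.
Nothing dominates Opt4: Opt1 at S1 (12=12); Opt2 at S1 (12>5); Opt3 at S1 (12>2).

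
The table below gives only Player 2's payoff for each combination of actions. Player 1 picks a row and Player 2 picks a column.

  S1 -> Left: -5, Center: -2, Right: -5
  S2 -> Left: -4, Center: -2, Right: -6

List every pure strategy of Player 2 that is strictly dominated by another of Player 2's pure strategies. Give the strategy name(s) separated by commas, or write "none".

Center strictly dominates Left — S1: -2>-5, S2: -2>-4.
Center is not dominated — it holds its own against Left at S1 (-2>-5); Right at S1 (-2>-5).
Right is strictly dominated by Center (S1: -2>-5, S2: -2>-6).

Left, Right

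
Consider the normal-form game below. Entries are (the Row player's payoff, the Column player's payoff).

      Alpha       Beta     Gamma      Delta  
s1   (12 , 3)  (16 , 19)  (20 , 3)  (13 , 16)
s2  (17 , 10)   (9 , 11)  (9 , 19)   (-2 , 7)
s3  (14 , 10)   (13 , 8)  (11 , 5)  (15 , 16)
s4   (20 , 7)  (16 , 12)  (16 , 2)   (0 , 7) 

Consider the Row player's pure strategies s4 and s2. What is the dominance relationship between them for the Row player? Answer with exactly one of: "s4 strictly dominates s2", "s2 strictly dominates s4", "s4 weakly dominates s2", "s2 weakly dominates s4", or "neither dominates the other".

Compare s4 to s2 across every action of the Column player: Alpha: 20>17, Beta: 16>9, Gamma: 16>9, Delta: 0>-2.
Every comparison favours s4, so s4 strictly dominates s2.

s4 strictly dominates s2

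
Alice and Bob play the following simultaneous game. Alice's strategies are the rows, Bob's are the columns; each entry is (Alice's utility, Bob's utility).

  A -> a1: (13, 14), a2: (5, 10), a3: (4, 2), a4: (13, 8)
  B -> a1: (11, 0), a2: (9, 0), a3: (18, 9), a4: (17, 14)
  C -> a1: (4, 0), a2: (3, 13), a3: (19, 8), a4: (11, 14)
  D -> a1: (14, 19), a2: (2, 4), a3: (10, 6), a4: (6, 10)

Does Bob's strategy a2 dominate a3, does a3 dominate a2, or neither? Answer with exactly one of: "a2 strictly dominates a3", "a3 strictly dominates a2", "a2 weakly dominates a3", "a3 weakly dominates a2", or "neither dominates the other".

a2's payoffs vs a3's, by Alice's action — A: 10>2, B: 0<9, C: 13>8, D: 4<6.
a2 does better at A, C but worse at B, D; neither strategy dominates the other.

neither dominates the other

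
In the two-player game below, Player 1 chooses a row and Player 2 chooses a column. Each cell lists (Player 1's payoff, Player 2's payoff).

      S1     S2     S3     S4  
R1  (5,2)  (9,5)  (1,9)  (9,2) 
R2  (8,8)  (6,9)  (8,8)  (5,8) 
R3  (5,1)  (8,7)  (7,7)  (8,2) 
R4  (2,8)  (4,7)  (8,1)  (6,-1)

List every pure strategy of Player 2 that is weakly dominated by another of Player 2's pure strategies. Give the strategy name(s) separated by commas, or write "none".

S1: no other strategy beats it everywhere (S2 at R4 (8>7); S3 at R4 (8>1); S4 at R4 (8>-1)).
S2 is not dominated — it holds its own against S1 at R1 (5>2); S3 at R2 (9>8); S4 at R1 (5>2).
S3: no other strategy beats it everywhere (S1 at R1 (9>2); S2 at R1 (9>5); S4 at R1 (9>2)).
S4 is weakly dominated by S2 (R1: 5>2, R2: 9>8, R3: 7>2, R4: 7>-1).

S4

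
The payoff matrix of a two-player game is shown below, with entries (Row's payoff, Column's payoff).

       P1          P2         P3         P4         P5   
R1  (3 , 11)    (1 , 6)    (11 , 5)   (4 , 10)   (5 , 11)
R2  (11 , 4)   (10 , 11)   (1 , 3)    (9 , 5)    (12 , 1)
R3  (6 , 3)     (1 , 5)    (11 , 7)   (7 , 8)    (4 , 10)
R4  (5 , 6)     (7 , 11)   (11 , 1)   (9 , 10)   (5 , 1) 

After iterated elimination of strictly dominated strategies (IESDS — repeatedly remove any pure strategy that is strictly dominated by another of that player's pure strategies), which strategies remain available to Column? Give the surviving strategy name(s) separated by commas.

P2

For Column, P4 strictly dominates P3 on the remaining rows (R1: 10>5, R2: 5>3, R3: 8>7, R4: 10>1); eliminate P3.
For Row, R2 strictly dominates R1 on the remaining columns (P1: 11>3, P2: 10>1, P4: 9>4, P5: 12>5); eliminate R1.
For Row, R2 strictly dominates R3 on the remaining columns (P1: 11>6, P2: 10>1, P4: 9>7, P5: 12>4); eliminate R3.
Column P1 is eliminated: P2 beats it against every remaining row (R2: 11>4, R4: 11>6).
Column's strategy P4 is strictly dominated by P2 (R2: 11>5, R4: 11>10) and is removed.
Row's strategy R4 is strictly dominated by R2 (P2: 10>7, P5: 12>5) and is removed.
For Column, P2 strictly dominates P5 on the remaining rows (R2: 11>1); eliminate P5.
Among the remaining strategies, none is strictly dominated by another pure strategy of the same player, so the elimination stops.
Surviving strategies — Row: {R2}; Column: {P2}.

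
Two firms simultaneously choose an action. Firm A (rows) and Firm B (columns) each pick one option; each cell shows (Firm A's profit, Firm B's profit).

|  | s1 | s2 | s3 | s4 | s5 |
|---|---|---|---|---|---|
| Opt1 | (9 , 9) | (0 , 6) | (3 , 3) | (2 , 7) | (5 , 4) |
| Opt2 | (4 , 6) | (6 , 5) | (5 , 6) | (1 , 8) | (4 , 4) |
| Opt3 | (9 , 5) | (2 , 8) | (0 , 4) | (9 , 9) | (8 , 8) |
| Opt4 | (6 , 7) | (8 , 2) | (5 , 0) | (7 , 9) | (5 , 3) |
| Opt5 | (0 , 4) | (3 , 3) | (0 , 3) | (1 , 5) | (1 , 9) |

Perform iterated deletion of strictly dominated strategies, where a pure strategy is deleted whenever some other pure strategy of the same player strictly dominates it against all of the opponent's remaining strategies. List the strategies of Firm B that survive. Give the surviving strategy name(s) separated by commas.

Firm A's strategy Opt5 is strictly dominated by Opt4 (s1: 6>0, s2: 8>3, s3: 5>0, s4: 7>1, s5: 5>1) and is removed.
Column s2 is eliminated: s4 beats it against every remaining row (Opt1: 7>6, Opt2: 8>5, Opt3: 9>8, Opt4: 9>2).
For Firm B, s4 strictly dominates s3 on the remaining rows (Opt1: 7>3, Opt2: 8>6, Opt3: 9>4, Opt4: 9>0); eliminate s3.
Row Opt2 is eliminated: Opt1 beats it against every remaining column (s1: 9>4, s4: 2>1, s5: 5>4).
Firm A's strategy Opt4 is strictly dominated by Opt3 (s1: 9>6, s4: 9>7, s5: 8>5) and is removed.
For Firm B, s4 strictly dominates s5 on the remaining rows (Opt1: 7>4, Opt3: 9>8); eliminate s5.
Among the remaining strategies, none is strictly dominated by another pure strategy of the same player, so the elimination stops.
Surviving strategies — Firm A: {Opt1, Opt3}; Firm B: {s1, s4}.

s1, s4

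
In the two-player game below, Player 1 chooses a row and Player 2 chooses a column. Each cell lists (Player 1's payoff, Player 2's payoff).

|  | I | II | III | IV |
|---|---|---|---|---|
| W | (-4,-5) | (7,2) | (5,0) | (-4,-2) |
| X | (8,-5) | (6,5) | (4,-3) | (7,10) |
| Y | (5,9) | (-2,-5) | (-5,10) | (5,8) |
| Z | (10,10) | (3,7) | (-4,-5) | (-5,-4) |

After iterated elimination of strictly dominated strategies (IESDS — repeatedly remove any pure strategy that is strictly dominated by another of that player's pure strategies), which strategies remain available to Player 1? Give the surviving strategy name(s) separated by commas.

W, X, Z

Row Y is eliminated: X beats it against every remaining column (I: 8>5, II: 6>-2, III: 4>-5, IV: 7>5).
For Player 2, II strictly dominates III on the remaining rows (W: 2>0, X: 5>-3, Z: 7>-5); eliminate III.
Among the remaining strategies, none is strictly dominated by another pure strategy of the same player, so the elimination stops.
Surviving strategies — Player 1: {W, X, Z}; Player 2: {I, II, IV}.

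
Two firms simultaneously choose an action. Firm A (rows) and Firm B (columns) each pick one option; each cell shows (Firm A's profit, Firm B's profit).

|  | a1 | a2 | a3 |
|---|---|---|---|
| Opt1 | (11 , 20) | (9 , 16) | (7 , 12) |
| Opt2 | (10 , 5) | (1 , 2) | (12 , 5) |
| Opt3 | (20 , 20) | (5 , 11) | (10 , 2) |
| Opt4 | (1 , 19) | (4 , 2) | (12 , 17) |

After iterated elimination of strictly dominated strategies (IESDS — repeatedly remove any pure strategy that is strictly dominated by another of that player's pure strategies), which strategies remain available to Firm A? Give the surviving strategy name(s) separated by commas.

For Firm B, a1 strictly dominates a2 on the remaining rows (Opt1: 20>16, Opt2: 5>2, Opt3: 20>11, Opt4: 19>2); eliminate a2.
For Firm A, Opt3 strictly dominates Opt1 on the remaining columns (a1: 20>11, a3: 10>7); eliminate Opt1.
Among the remaining strategies, none is strictly dominated by another pure strategy of the same player, so the elimination stops.
Surviving strategies — Firm A: {Opt2, Opt3, Opt4}; Firm B: {a1, a3}.

Opt2, Opt3, Opt4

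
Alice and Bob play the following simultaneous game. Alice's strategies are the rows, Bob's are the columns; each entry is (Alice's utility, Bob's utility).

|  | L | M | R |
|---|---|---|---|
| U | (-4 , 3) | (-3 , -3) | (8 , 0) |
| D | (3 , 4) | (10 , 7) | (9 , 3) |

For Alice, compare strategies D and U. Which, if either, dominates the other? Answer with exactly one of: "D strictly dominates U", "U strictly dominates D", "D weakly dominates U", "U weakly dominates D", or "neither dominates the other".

Compare D to U across each opponent action: L: 3>-4, M: 10>-3, R: 9>8.
D gives a strictly higher payoff against each opponent action, so D strictly dominates U.

D strictly dominates U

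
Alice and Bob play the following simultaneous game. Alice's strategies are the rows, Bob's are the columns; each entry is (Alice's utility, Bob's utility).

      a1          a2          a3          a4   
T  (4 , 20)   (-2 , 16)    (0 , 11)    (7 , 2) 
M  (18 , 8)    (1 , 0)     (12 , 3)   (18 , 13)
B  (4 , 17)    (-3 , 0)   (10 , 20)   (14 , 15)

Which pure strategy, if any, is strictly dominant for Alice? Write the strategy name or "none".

M vs T: a1: 18>4, a2: 1>-2, a3: 12>0, a4: 18>7.
M vs B: a1: 18>4, a2: 1>-3, a3: 12>10, a4: 18>14.
M strictly beats every other strategy against every opponent action, so it is strictly dominant.

M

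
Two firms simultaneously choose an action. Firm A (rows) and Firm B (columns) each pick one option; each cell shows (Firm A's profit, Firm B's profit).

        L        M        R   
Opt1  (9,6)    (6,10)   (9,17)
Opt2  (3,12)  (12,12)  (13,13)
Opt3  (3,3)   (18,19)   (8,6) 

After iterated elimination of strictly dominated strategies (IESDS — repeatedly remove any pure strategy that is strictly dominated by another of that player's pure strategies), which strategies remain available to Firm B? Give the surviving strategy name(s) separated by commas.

Column L is eliminated: R beats it against every remaining row (Opt1: 17>6, Opt2: 13>12, Opt3: 6>3).
Row Opt1 is eliminated: Opt2 beats it against every remaining column (M: 12>6, R: 13>9).
Among the remaining strategies, none is strictly dominated by another pure strategy of the same player, so the elimination stops.
Surviving strategies — Firm A: {Opt2, Opt3}; Firm B: {M, R}.

M, R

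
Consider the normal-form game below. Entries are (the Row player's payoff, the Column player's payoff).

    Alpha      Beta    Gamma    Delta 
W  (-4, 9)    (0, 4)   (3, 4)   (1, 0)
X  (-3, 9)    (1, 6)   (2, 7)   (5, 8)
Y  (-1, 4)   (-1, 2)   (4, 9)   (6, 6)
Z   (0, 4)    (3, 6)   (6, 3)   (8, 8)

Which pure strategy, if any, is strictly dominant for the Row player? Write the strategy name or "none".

Z

Z vs W: Alpha: 0>-4, Beta: 3>0, Gamma: 6>3, Delta: 8>1.
Z vs X: Alpha: 0>-3, Beta: 3>1, Gamma: 6>2, Delta: 8>5.
Z vs Y: Alpha: 0>-1, Beta: 3>-1, Gamma: 6>4, Delta: 8>6.
Z strictly beats every other strategy against every opponent action, so it is strictly dominant.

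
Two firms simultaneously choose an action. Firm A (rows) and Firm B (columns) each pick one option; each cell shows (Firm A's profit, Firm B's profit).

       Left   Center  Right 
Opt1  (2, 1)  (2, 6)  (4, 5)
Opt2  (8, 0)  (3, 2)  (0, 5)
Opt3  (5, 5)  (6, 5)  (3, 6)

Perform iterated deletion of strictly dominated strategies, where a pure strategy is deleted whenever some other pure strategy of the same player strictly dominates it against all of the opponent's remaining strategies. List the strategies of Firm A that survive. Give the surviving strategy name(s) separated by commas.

For Firm B, Right strictly dominates Left on the remaining rows (Opt1: 5>1, Opt2: 5>0, Opt3: 6>5); eliminate Left.
Row Opt2 is eliminated: Opt3 beats it against every remaining column (Center: 6>3, Right: 3>0).
Among the remaining strategies, none is strictly dominated by another pure strategy of the same player, so the elimination stops.
Surviving strategies — Firm A: {Opt1, Opt3}; Firm B: {Center, Right}.

Opt1, Opt3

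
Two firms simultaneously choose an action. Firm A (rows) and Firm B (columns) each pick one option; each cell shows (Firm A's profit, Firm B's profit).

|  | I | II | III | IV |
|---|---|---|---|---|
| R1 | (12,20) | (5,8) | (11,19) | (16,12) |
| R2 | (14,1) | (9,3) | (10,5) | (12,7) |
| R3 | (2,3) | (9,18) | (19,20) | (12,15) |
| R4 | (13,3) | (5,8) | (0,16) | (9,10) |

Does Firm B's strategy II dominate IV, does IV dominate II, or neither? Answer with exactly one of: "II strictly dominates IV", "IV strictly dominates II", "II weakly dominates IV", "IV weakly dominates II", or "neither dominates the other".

neither dominates the other

Compare II to IV across each choice by Firm A: R1: 8<12, R2: 3<7, R3: 18>15, R4: 8<10.
II does better at R3 but worse at R1, R2, R4; neither strategy dominates the other.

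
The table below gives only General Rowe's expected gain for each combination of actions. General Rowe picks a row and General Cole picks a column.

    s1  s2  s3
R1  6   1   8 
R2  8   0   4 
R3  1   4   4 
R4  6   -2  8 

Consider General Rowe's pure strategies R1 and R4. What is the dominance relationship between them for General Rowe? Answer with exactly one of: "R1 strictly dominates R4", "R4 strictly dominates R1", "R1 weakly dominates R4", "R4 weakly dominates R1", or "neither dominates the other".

Compare R1 to R4 across every action of General Cole: s1: 6=6, s2: 1>-2, s3: 8=8.
R1 is at least as good everywhere and strictly better somewhere (tied only at s1, s3), so R1 weakly but not strictly dominates R4.

R1 weakly dominates R4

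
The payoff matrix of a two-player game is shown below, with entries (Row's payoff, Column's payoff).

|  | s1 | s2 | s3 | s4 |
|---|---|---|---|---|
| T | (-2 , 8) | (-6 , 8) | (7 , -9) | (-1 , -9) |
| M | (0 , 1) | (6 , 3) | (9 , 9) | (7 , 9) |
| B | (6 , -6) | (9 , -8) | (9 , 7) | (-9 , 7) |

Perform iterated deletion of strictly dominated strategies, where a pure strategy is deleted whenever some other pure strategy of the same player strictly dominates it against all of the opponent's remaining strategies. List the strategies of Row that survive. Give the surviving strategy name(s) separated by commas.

Row's strategy T is strictly dominated by M (s1: 0>-2, s2: 6>-6, s3: 9>7, s4: 7>-1) and is removed.
Column's strategy s1 is strictly dominated by s3 (M: 9>1, B: 7>-6) and is removed.
Column s2 is eliminated: s3 beats it against every remaining row (M: 9>3, B: 7>-8).
Among the remaining strategies, none is strictly dominated by another pure strategy of the same player, so the elimination stops.
Surviving strategies — Row: {M, B}; Column: {s3, s4}.

M, B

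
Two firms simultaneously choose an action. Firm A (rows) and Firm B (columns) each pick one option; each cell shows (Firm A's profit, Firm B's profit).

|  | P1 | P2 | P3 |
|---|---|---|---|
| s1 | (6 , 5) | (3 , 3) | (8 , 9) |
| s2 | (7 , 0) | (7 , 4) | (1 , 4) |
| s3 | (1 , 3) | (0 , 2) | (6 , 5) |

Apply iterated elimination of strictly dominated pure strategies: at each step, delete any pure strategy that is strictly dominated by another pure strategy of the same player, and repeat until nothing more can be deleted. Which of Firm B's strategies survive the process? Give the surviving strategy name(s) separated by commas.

P2, P3

For Firm A, s1 strictly dominates s3 on the remaining columns (P1: 6>1, P2: 3>0, P3: 8>6); eliminate s3.
Firm B's strategy P1 is strictly dominated by P3 (s1: 9>5, s2: 4>0) and is removed.
Among the remaining strategies, none is strictly dominated by another pure strategy of the same player, so the elimination stops.
Surviving strategies — Firm A: {s1, s2}; Firm B: {P2, P3}.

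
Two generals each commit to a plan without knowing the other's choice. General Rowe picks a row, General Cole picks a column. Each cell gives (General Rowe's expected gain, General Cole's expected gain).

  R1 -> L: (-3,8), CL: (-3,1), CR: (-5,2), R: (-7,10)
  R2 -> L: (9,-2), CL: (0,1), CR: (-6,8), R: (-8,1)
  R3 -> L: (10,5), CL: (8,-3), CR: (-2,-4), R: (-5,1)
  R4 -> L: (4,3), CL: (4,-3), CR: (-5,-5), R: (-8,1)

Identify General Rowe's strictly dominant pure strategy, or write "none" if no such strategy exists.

R3

R3 vs R1: L: 10>-3, CL: 8>-3, CR: -2>-5, R: -5>-7.
R3 vs R2: L: 10>9, CL: 8>0, CR: -2>-6, R: -5>-8.
R3 vs R4: L: 10>4, CL: 8>4, CR: -2>-5, R: -5>-8.
R3 strictly beats every other strategy against every opponent action, so it is strictly dominant.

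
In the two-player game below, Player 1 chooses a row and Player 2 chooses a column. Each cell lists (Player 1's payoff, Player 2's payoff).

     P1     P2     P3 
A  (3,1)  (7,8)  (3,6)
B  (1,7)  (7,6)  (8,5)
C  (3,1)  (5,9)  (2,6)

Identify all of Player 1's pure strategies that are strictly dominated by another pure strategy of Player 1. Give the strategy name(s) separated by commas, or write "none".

none

A is not dominated — it holds its own against B at P1 (3>1); C at P1 (3=3).
B is not dominated — it holds its own against A at P2 (7=7); C at P2 (7>5).
C is not dominated — it holds its own against A at P1 (3=3); B at P1 (3>1).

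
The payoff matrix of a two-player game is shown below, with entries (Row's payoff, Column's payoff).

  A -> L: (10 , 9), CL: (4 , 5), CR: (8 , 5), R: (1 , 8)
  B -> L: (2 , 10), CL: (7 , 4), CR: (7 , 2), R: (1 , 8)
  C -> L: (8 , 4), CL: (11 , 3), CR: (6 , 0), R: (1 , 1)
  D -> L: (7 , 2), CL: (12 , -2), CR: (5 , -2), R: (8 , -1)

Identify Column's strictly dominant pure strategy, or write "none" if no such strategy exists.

L

L vs CL: A: 9>5, B: 10>4, C: 4>3, D: 2>-2.
L vs CR: A: 9>5, B: 10>2, C: 4>0, D: 2>-2.
L vs R: A: 9>8, B: 10>8, C: 4>1, D: 2>-1.
L strictly beats every other strategy against every opponent action, so it is strictly dominant.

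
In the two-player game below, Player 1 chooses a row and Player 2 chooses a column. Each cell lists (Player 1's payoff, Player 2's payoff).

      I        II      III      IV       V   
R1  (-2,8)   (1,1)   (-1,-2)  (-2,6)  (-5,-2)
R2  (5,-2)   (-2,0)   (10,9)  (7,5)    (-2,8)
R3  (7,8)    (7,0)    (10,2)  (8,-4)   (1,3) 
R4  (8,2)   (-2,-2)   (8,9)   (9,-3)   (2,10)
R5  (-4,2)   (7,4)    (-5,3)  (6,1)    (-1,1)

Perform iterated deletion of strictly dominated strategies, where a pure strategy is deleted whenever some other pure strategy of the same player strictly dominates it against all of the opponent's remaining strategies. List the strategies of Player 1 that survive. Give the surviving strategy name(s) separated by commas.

For Player 1, R3 strictly dominates R1 on the remaining columns (I: 7>-2, II: 7>1, III: 10>-1, IV: 8>-2, V: 1>-5); eliminate R1.
For Player 2, III strictly dominates IV on the remaining rows (R2: 9>5, R3: 2>-4, R4: 9>-3, R5: 3>1); eliminate IV.
Among the remaining strategies, none is strictly dominated by another pure strategy of the same player, so the elimination stops.
Surviving strategies — Player 1: {R2, R3, R4, R5}; Player 2: {I, II, III, V}.

R2, R3, R4, R5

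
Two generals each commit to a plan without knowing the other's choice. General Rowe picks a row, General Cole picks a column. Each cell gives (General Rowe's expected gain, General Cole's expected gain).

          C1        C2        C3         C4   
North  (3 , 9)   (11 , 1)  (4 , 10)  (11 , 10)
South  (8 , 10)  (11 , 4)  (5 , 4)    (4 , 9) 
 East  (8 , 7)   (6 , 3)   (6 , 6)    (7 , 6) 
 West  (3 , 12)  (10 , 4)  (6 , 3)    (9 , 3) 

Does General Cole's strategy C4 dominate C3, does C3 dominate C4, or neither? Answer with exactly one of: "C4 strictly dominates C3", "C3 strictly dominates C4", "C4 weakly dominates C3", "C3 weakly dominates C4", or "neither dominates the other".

C4 weakly dominates C3

C4's payoffs vs C3's, by General Rowe's action — North: 10=10, South: 9>4, East: 6=6, West: 3=3.
C4 is at least as good everywhere and strictly better somewhere (tied only at North, East, West), so C4 weakly but not strictly dominates C3.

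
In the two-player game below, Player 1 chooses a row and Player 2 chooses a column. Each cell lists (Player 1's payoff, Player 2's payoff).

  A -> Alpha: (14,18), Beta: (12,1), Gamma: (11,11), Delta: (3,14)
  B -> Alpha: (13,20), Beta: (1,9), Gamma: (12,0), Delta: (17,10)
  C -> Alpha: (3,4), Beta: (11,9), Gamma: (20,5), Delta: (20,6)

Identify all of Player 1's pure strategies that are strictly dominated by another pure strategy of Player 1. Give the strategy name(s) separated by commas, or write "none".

none

A is not dominated — it holds its own against B at Alpha (14>13); C at Alpha (14>3).
B: no other strategy beats it everywhere (A at Gamma (12>11); C at Alpha (13>3)).
C: no other strategy beats it everywhere (A at Gamma (20>11); B at Beta (11>1)).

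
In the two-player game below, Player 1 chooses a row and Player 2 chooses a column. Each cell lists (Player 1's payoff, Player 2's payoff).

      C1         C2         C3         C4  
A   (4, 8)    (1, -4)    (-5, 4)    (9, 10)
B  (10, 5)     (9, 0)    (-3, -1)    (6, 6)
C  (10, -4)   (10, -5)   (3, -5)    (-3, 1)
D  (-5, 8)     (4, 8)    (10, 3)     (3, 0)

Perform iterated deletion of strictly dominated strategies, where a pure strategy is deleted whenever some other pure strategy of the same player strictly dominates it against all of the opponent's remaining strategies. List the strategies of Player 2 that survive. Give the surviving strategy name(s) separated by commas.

For Player 2, C1 strictly dominates C3 on the remaining rows (A: 8>4, B: 5>-1, C: -4>-5, D: 8>3); eliminate C3.
Player 1's strategy D is strictly dominated by B (C1: 10>-5, C2: 9>4, C4: 6>3) and is removed.
Column C1 is eliminated: C4 beats it against every remaining row (A: 10>8, B: 6>5, C: 1>-4).
Column C2 is eliminated: C4 beats it against every remaining row (A: 10>-4, B: 6>0, C: 1>-5).
Row B is eliminated: A beats it against every remaining column (C4: 9>6).
Player 1's strategy C is strictly dominated by A (C4: 9>-3) and is removed.
Among the remaining strategies, none is strictly dominated by another pure strategy of the same player, so the elimination stops.
Surviving strategies — Player 1: {A}; Player 2: {C4}.

C4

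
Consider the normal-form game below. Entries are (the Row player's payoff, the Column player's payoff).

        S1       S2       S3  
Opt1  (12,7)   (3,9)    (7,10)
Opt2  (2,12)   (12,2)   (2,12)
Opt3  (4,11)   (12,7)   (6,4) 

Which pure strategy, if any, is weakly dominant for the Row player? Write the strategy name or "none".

none

Opt1 fails to dominate Opt2 at S2 (3<12).
Opt2 fails to dominate Opt1 at S1 (2<12).
Opt3 fails to dominate Opt1 at S1 (4<12).
No single strategy dominates all the others.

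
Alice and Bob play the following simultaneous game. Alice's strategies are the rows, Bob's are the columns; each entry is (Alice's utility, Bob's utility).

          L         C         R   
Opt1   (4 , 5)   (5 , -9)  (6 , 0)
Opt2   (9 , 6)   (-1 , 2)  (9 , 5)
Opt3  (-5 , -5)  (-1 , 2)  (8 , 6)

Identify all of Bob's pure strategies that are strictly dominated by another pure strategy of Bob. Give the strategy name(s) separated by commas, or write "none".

L is not dominated — it holds its own against C at Opt1 (5>-9); R at Opt1 (5>0).
C: dominated, since R does at least as well everywhere (Opt1: 0>-9, Opt2: 5>2, Opt3: 6>2).
R is not dominated — it holds its own against L at Opt3 (6>-5); C at Opt1 (0>-9).

C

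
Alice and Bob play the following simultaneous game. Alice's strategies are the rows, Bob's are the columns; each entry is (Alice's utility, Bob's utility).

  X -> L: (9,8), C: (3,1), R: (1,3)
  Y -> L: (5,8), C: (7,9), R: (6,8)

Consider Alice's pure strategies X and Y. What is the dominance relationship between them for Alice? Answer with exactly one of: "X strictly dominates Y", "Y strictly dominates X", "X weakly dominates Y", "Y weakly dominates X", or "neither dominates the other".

X's payoffs vs Y's, by Bob's action — L: 9>5, C: 3<7, R: 1<6.
X does better at L but worse at C, R; neither strategy dominates the other.

neither dominates the other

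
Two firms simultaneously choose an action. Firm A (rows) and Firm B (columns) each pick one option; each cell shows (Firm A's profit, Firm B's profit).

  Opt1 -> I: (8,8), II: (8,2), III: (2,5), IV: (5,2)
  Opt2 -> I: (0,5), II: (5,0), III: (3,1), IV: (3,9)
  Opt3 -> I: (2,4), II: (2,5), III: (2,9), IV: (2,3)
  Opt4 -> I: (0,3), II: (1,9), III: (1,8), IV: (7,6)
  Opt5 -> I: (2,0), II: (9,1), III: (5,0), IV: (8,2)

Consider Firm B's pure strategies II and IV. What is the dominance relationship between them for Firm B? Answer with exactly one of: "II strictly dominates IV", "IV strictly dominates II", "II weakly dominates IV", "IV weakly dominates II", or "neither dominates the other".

neither dominates the other

II's payoffs vs IV's, by Firm A's action — Opt1: 2=2, Opt2: 0<9, Opt3: 5>3, Opt4: 9>6, Opt5: 1<2.
II does better at Opt3, Opt4 but worse at Opt2, Opt5; neither strategy dominates the other.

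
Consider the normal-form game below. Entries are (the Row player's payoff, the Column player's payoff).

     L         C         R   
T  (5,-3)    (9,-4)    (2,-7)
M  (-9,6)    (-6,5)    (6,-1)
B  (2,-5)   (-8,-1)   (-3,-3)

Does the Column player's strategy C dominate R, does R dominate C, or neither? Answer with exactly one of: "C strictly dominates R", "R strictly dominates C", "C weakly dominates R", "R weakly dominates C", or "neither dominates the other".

C strictly dominates R

Compare C to R across every action of the Row player: T: -4>-7, M: 5>-1, B: -1>-3.
C gives a strictly higher payoff against every action of the Row player, so C strictly dominates R.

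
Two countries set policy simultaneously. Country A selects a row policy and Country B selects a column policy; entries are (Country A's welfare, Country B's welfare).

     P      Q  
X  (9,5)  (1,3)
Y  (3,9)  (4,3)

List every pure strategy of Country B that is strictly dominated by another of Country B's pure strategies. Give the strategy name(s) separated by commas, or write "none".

Nothing dominates P: Q at X (5>3).
Q is strictly dominated by P (X: 5>3, Y: 9>3).

Q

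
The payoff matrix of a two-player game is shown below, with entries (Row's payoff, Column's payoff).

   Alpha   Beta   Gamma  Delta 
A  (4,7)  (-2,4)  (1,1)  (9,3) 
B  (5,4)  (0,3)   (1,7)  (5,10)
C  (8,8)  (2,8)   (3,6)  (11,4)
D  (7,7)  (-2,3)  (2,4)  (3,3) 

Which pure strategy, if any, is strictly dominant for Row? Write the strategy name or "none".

C

C vs A: Alpha: 8>4, Beta: 2>-2, Gamma: 3>1, Delta: 11>9.
C vs B: Alpha: 8>5, Beta: 2>0, Gamma: 3>1, Delta: 11>5.
C vs D: Alpha: 8>7, Beta: 2>-2, Gamma: 3>2, Delta: 11>3.
C strictly beats every other strategy against every opponent action, so it is strictly dominant.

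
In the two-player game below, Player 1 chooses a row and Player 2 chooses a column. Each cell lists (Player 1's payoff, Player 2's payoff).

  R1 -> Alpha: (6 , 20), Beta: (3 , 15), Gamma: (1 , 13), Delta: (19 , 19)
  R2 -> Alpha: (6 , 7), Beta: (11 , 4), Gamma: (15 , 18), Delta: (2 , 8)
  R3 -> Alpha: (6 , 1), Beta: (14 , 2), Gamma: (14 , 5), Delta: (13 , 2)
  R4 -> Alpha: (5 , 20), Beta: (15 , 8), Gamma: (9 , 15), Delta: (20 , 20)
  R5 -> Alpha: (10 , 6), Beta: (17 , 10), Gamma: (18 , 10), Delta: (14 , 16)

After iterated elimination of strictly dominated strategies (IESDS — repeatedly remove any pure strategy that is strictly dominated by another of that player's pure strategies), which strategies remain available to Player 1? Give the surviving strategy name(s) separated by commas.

For Player 1, R5 strictly dominates R2 on the remaining columns (Alpha: 10>6, Beta: 17>11, Gamma: 18>15, Delta: 14>2); eliminate R2.
Player 1's strategy R3 is strictly dominated by R5 (Alpha: 10>6, Beta: 17>14, Gamma: 18>14, Delta: 14>13) and is removed.
Player 2's strategy Beta is strictly dominated by Delta (R1: 19>15, R4: 20>8, R5: 16>10) and is removed.
Player 2's strategy Gamma is strictly dominated by Delta (R1: 19>13, R4: 20>15, R5: 16>10) and is removed.
Among the remaining strategies, none is strictly dominated by another pure strategy of the same player, so the elimination stops.
Surviving strategies — Player 1: {R1, R4, R5}; Player 2: {Alpha, Delta}.

R1, R4, R5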